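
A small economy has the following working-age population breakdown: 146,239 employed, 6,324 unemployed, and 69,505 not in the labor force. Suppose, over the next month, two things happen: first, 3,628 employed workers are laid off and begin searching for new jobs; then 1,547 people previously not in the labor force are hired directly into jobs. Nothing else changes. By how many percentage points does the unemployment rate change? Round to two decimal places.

Initially, labor force = 146,239 + 6,324 = 152,563, so u = 6,324/152,563 = 4.15%.
After the first change, employed falls and unemployed rises by 3,628; labor force unchanged → E = 142,611, U = 9,952, labor force = 152,563.
After the second change, employed and labor force both rise by 1,547; unemployed unchanged → E = 144,158, U = 9,952, labor force = 154,110.
New unemployment rate = 9,952 / 154,110 = 6.46%.
Change = 6.46% − 4.15% = +2.31 percentage points.

The unemployment rate changes by +2.31 percentage points.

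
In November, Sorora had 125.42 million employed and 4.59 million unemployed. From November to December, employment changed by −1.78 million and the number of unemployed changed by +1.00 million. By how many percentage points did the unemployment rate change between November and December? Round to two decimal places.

November: labor force = 125.42 + 4.59 = 130.01; u = 4.59/130.01 = 3.53%.
December: labor force = 123.64 + 5.59 = 129.23; u = 5.59/129.23 = 4.33%.
Change = 4.33% − 3.53% = +0.80 pp.

The unemployment rate changed by +0.80 percentage points.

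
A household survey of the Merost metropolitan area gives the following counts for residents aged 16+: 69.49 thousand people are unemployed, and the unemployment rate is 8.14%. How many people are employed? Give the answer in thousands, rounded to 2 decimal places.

About 784.20 thousand are employed.

Labor force = U / u = 69.49 / 0.0814 ≈ 853.69 thousand.
Employed = labor force − unemployed = 853.69 − 69.49 = 784.20 thousand.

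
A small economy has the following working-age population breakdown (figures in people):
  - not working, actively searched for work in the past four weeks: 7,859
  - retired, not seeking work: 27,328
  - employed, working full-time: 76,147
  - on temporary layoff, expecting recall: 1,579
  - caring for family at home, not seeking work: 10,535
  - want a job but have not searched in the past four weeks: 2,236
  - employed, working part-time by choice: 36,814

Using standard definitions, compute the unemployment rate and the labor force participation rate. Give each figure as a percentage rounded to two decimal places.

Unemployment rate ≈ 7.71%; labor force participation rate ≈ 75.32%.

Employed = 76,147 + 36,814 = 112,961.
Unemployed = 7,859 + 1,579 = 9,438 (jobless and actively searching, or on temporary layoff).
Labor force = 112,961 + 9,438 = 122,399.
Not in labor force = 27,328 + 10,535 + 2,236 = 40,099 (those not working and not actively searching are outside the labor force — including those who want a job but have given up searching).
Civilian working-age population = 122,399 + 40,099 = 162,498.
Unemployment rate = 9,438 / 122,399 = 7.71%.
Labor force participation rate = 122,399 / 162,498 = 75.32%.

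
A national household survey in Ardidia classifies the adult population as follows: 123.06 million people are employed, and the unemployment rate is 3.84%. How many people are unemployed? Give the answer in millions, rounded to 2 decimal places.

About 4.91 million are unemployed.

Let U be the number unemployed. The labor force is E + U, and U/(E+U) = 0.0384.
So U = 0.0384 × 123.06 / (1 − 0.0384) = 4.7255 / 0.9616 ≈ 4.91 million.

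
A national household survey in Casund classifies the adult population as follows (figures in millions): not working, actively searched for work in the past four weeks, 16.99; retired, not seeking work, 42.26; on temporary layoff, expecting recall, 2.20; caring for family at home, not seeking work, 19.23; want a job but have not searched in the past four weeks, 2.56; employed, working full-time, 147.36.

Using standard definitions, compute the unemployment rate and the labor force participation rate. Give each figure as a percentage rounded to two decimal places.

Employed = 147.36 million.
Unemployed = 16.99 + 2.20 = 19.19 million (jobless and actively searching, or on temporary layoff).
Labor force = 147.36 + 19.19 = 166.55 million.
Not in labor force = 42.26 + 19.23 + 2.56 = 64.05 million (those not working and not actively searching are outside the labor force — including those who want a job but have given up searching).
Civilian working-age population = 166.55 + 64.05 = 230.60 million.
Unemployment rate = 19.19 / 166.55 = 11.52%.
Labor force participation rate = 166.55 / 230.60 = 72.22%.

Unemployment rate ≈ 11.52%; labor force participation rate ≈ 72.22%.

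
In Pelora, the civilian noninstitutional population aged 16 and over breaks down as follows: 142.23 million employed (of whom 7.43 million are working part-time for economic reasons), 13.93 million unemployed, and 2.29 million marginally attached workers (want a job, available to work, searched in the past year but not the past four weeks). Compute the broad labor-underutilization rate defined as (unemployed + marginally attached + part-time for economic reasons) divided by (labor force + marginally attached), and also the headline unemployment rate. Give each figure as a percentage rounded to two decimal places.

Labor force = 142.23 + 13.93 = 156.16 million.
Numerator = 13.93 + 2.29 + 7.43 = 23.65 million.
Denominator = 156.16 + 2.29 = 158.45 million.
Broad rate = 23.65 / 158.45 = 14.93%.
Headline unemployment rate = 13.93 / 156.16 = 8.92%.

Broad underutilization rate ≈ 14.93%; headline unemployment rate ≈ 8.92%.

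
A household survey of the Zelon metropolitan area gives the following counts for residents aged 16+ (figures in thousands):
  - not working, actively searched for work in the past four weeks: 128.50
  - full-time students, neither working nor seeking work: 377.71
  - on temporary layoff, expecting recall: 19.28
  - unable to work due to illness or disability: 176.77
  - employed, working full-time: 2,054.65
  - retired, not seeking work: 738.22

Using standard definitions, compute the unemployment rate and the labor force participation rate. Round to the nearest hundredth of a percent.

Unemployment rate ≈ 6.71%; labor force participation rate ≈ 63.01%.

Employed = 2,054.65 thousand.
Unemployed = 128.50 + 19.28 = 147.78 thousand (jobless and actively searching, or on temporary layoff).
Labor force = 2,054.65 + 147.78 = 2,202.43 thousand.
Not in labor force = 377.71 + 176.77 + 738.22 = 1,292.70 thousand (those not working and not actively searching are outside the labor force).
Civilian working-age population = 2,202.43 + 1,292.70 = 3,495.13 thousand.
Unemployment rate = 147.78 / 2,202.43 = 6.71%.
Labor force participation rate = 2,202.43 / 3,495.13 = 63.01%.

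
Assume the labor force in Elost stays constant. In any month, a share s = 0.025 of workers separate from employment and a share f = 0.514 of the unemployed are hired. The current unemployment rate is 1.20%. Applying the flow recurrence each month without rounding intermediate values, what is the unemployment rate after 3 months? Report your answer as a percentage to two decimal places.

Unemployment rate after three months ≈ 4.30%.

With a fixed labor force, u_{t+1} = u_t + s·(1−u_t) − f·u_t = u_t·(1−s−f) + s.
Here 1−s−f = 0.461 and s = 0.025.
u_1 = 0.012000 × 0.461 + 0.025 = 0.030532.
u_2 = 0.030532 × 0.461 + 0.025 = 0.039075.
u_3 = 0.039075 × 0.461 + 0.025 = 0.043014.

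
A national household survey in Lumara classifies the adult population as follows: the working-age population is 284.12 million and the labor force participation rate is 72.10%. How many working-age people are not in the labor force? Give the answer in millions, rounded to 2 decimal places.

Share not in the labor force = 1 − 0.7210 = 0.2790.
Not in labor force = 0.2790 × 284.12 ≈ 79.27 million.

About 79.27 million are not in the labor force.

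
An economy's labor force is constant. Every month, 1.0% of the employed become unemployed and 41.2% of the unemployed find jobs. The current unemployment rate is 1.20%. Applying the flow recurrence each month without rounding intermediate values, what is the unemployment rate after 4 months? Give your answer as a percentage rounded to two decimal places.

With a fixed labor force, u_{t+1} = u_t + s·(1−u_t) − f·u_t = u_t·(1−s−f) + s.
Here 1−s−f = 0.578 and s = 0.010.
u_1 = 0.012000 × 0.578 + 0.010 = 0.016936.
u_2 = 0.016936 × 0.578 + 0.010 = 0.019789.
u_3 = 0.019789 × 0.578 + 0.010 = 0.021438.
u_4 = 0.021438 × 0.578 + 0.010 = 0.022391.

Unemployment rate after four months ≈ 2.24%.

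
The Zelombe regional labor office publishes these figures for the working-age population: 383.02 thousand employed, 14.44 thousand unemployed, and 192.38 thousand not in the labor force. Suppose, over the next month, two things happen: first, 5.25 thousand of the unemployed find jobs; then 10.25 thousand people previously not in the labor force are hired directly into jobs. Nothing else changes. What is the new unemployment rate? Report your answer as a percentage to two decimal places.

New unemployment rate ≈ 2.25%.

Initially, labor force = 383.02 + 14.44 = 397.46 thousand, so u = 14.44/397.46 = 3.63%.
After the first change, unemployed falls and employed rises by 5.25; labor force unchanged → E = 388.27, U = 9.19, labor force = 397.46 thousand.
After the second change, employed and labor force both rise by 10.25; unemployed unchanged → E = 398.52, U = 9.19, labor force = 407.71 thousand.
New unemployment rate = 9.19 / 407.71 = 2.25%.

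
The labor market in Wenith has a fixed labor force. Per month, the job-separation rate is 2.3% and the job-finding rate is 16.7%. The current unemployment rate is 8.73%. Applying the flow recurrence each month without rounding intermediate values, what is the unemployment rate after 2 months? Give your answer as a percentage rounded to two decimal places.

With a fixed labor force, u_{t+1} = u_t + s·(1−u_t) − f·u_t = u_t·(1−s−f) + s.
Here 1−s−f = 0.810 and s = 0.023.
u_1 = 0.087300 × 0.810 + 0.023 = 0.093713.
u_2 = 0.093713 × 0.810 + 0.023 = 0.098908.

Unemployment rate after two months ≈ 9.89%.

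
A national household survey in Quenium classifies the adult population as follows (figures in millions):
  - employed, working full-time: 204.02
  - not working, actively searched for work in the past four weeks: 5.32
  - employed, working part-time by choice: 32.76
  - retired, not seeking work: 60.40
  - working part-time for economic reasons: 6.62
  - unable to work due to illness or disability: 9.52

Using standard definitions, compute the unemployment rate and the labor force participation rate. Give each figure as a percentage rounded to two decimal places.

Employed = 204.02 + 32.76 + 6.62 = 243.40 million (anyone who worked, including part-time for economic reasons, counts as employed).
Unemployed = 5.32 million.
Labor force = 243.40 + 5.32 = 248.72 million.
Not in labor force = 60.40 + 9.52 = 69.92 million (those not working and not actively searching are outside the labor force).
Civilian working-age population = 248.72 + 69.92 = 318.64 million.
Unemployment rate = 5.32 / 248.72 = 2.14%.
Labor force participation rate = 248.72 / 318.64 = 78.06%.

Unemployment rate ≈ 2.14%; labor force participation rate ≈ 78.06%.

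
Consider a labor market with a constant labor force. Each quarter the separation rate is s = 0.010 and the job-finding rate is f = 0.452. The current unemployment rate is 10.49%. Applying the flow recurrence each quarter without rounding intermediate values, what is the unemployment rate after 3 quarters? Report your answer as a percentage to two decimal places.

With a fixed labor force, u_{t+1} = u_t + s·(1−u_t) − f·u_t = u_t·(1−s−f) + s.
Here 1−s−f = 0.538 and s = 0.010.
u_1 = 0.104900 × 0.538 + 0.010 = 0.066436.
u_2 = 0.066436 × 0.538 + 0.010 = 0.045743.
u_3 = 0.045743 × 0.538 + 0.010 = 0.034610.

Unemployment rate after three quarters ≈ 3.46%.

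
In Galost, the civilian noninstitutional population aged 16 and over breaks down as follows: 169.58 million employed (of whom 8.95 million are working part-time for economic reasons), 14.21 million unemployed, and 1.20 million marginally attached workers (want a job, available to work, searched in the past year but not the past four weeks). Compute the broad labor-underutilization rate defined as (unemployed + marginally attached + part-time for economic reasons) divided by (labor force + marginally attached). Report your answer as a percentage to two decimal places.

Broad underutilization rate ≈ 13.17%.

Labor force = 169.58 + 14.21 = 183.79 million.
Numerator = 14.21 + 1.20 + 8.95 = 24.36 million.
Denominator = 183.79 + 1.20 = 184.99 million.
Broad rate = 24.36 / 184.99 = 13.17%.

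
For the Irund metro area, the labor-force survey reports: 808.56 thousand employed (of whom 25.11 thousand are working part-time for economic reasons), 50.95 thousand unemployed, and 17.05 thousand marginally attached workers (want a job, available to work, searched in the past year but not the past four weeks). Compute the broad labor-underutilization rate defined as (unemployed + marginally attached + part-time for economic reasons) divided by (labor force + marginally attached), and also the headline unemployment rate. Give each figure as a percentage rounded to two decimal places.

Broad underutilization rate ≈ 10.62%; headline unemployment rate ≈ 5.93%.

Labor force = 808.56 + 50.95 = 859.51 thousand.
Numerator = 50.95 + 17.05 + 25.11 = 93.11 thousand.
Denominator = 859.51 + 17.05 = 876.56 thousand.
Broad rate = 93.11 / 876.56 = 10.62%.
Headline unemployment rate = 50.95 / 859.51 = 5.93%.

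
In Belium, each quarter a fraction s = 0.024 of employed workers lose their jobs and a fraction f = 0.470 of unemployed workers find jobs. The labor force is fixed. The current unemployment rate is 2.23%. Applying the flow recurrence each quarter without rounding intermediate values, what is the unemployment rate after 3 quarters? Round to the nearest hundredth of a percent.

With a fixed labor force, u_{t+1} = u_t + s·(1−u_t) − f·u_t = u_t·(1−s−f) + s.
Here 1−s−f = 0.506 and s = 0.024.
u_1 = 0.022300 × 0.506 + 0.024 = 0.035284.
u_2 = 0.035284 × 0.506 + 0.024 = 0.041854.
u_3 = 0.041854 × 0.506 + 0.024 = 0.045178.

Unemployment rate after three quarters ≈ 4.52%.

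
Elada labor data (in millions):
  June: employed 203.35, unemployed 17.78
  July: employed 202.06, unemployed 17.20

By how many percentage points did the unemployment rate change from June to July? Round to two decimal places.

June: labor force = 203.35 + 17.78 = 221.13; u = 17.78/221.13 = 8.04%.
July: labor force = 202.06 + 17.20 = 219.26; u = 17.20/219.26 = 7.84%.
Change = 7.84% − 8.04% = −0.20 pp.

The unemployment rate changed by −0.20 percentage points.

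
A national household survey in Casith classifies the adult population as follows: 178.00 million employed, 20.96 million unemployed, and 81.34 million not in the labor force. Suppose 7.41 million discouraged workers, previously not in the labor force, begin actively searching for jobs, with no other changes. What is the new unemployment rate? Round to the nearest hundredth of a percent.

New unemployment rate ≈ 13.75%.

Initially, labor force = 178.00 + 20.96 = 198.96 million, so u = 20.96/198.96 = 10.53%.
After the change, unemployed and labor force both rise by 7.41 → E = 178.00, U = 28.37, labor force = 206.37 million.
New unemployment rate = 28.37 / 206.37 = 13.75%.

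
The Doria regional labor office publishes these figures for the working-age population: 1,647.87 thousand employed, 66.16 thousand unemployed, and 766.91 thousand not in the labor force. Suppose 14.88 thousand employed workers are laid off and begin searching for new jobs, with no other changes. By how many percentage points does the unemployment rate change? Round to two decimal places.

Initially, labor force = 1,647.87 + 66.16 = 1,714.03 thousand, so u = 66.16/1,714.03 = 3.86%.
After the change, employed falls and unemployed rises by 14.88; labor force unchanged → E = 1,632.99, U = 81.04, labor force = 1,714.03 thousand.
New unemployment rate = 81.04 / 1,714.03 = 4.73%.
Change = 4.73% − 3.86% = +0.87 percentage points.

The unemployment rate changes by +0.87 percentage points.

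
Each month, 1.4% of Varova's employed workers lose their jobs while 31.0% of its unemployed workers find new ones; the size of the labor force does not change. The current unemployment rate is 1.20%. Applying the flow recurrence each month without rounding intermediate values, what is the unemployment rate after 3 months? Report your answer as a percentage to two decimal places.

Unemployment rate after three months ≈ 3.36%.

With a fixed labor force, u_{t+1} = u_t + s·(1−u_t) − f·u_t = u_t·(1−s−f) + s.
Here 1−s−f = 0.676 and s = 0.014.
u_1 = 0.012000 × 0.676 + 0.014 = 0.022112.
u_2 = 0.022112 × 0.676 + 0.014 = 0.028948.
u_3 = 0.028948 × 0.676 + 0.014 = 0.033569.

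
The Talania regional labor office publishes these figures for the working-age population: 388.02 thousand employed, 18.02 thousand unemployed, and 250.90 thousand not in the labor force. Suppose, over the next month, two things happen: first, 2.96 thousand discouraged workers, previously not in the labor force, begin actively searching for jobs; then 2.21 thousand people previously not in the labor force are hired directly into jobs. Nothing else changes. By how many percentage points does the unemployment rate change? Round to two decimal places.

The unemployment rate changes by +0.66 percentage points.

Initially, labor force = 388.02 + 18.02 = 406.04 thousand, so u = 18.02/406.04 = 4.44%.
After the first change, unemployed and labor force both rise by 2.96 → E = 388.02, U = 20.98, labor force = 409.00 thousand.
After the second change, employed and labor force both rise by 2.21; unemployed unchanged → E = 390.23, U = 20.98, labor force = 411.21 thousand.
New unemployment rate = 20.98 / 411.21 = 5.10%.
Change = 5.10% − 4.44% = +0.66 percentage points.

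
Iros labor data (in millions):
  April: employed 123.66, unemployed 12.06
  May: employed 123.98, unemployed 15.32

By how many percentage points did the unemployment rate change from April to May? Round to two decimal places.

The unemployment rate changed by +2.11 percentage points.

April: labor force = 123.66 + 12.06 = 135.72; u = 12.06/135.72 = 8.89%.
May: labor force = 123.98 + 15.32 = 139.30; u = 15.32/139.30 = 11.00%.
Change = 11.00% − 8.89% = +2.11 pp.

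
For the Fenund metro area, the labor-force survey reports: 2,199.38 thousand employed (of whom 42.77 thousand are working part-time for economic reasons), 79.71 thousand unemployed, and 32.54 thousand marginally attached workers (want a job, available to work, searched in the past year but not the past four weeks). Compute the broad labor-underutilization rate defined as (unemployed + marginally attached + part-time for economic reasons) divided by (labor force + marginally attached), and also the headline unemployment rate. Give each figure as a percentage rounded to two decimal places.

Broad underutilization rate ≈ 6.71%; headline unemployment rate ≈ 3.50%.

Labor force = 2,199.38 + 79.71 = 2,279.09 thousand.
Numerator = 79.71 + 32.54 + 42.77 = 155.02 thousand.
Denominator = 2,279.09 + 32.54 = 2,311.63 thousand.
Broad rate = 155.02 / 2,311.63 = 6.71%.
Headline unemployment rate = 79.71 / 2,279.09 = 3.50%.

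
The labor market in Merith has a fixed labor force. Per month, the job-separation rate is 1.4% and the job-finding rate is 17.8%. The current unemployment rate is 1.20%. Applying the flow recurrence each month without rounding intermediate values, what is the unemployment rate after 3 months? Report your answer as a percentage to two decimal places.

With a fixed labor force, u_{t+1} = u_t + s·(1−u_t) − f·u_t = u_t·(1−s−f) + s.
Here 1−s−f = 0.808 and s = 0.014.
u_1 = 0.012000 × 0.808 + 0.014 = 0.023696.
u_2 = 0.023696 × 0.808 + 0.014 = 0.033146.
u_3 = 0.033146 × 0.808 + 0.014 = 0.040782.

Unemployment rate after three months ≈ 4.08%.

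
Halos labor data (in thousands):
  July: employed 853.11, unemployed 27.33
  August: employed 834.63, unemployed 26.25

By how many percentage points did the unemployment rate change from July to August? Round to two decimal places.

The unemployment rate changed by −0.05 percentage points.

July: labor force = 853.11 + 27.33 = 880.44; u = 27.33/880.44 = 3.10%.
August: labor force = 834.63 + 26.25 = 860.88; u = 26.25/860.88 = 3.05%.
Change = 3.05% − 3.10% = −0.05 pp.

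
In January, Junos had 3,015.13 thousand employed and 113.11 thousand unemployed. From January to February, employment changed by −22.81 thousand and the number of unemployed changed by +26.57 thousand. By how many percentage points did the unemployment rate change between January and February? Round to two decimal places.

January: labor force = 3,015.13 + 113.11 = 3,128.24; u = 113.11/3,128.24 = 3.62%.
February: labor force = 2,992.32 + 139.68 = 3,132.00; u = 139.68/3,132.00 = 4.46%.
Change = 4.46% − 3.62% = +0.84 pp.

The unemployment rate changed by +0.84 percentage points.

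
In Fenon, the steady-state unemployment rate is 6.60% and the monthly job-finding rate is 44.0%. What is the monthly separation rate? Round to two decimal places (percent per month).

From u* = s/(s+f): s = u·f/(1−u).
s = 0.0660 × 44.0 / (1 − 0.0660) = 2.9040 / 0.9340 ≈ 3.11% per month.

Separation rate ≈ 3.11% per month.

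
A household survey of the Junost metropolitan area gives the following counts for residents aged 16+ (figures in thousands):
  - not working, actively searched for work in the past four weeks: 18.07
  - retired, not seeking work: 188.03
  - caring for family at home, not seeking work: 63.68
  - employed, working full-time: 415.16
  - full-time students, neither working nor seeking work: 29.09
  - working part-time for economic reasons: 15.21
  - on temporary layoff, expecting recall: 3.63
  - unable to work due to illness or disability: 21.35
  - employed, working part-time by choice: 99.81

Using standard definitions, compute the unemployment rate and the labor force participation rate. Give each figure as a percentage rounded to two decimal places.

Unemployment rate ≈ 3.93%; labor force participation rate ≈ 64.62%.

Employed = 415.16 + 15.21 + 99.81 = 530.18 thousand (anyone who worked, including part-time for economic reasons, counts as employed).
Unemployed = 18.07 + 3.63 = 21.70 thousand (jobless and actively searching, or on temporary layoff).
Labor force = 530.18 + 21.70 = 551.88 thousand.
Not in labor force = 188.03 + 63.68 + 29.09 + 21.35 = 302.15 thousand (those not working and not actively searching are outside the labor force).
Civilian working-age population = 551.88 + 302.15 = 854.03 thousand.
Unemployment rate = 21.70 / 551.88 = 3.93%.
Labor force participation rate = 551.88 / 854.03 = 64.62%.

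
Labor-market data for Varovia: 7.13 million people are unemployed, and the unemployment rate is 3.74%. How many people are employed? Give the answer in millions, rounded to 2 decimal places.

Labor force = U / u = 7.13 / 0.0374 ≈ 190.64 million.
Employed = labor force − unemployed = 190.64 − 7.13 = 183.51 million.

About 183.51 million are employed.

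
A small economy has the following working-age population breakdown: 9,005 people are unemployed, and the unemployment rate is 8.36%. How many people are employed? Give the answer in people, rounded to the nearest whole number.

About 98,710 are employed.

Labor force = U / u = 9,005 / 0.0836 ≈ 107,715.
Employed = labor force − unemployed = 107,715 − 9,005 = 98,710.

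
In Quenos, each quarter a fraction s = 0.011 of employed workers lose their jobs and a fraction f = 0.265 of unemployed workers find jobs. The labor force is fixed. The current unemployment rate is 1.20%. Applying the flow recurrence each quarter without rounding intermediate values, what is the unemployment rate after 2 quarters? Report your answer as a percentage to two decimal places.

Unemployment rate after two quarters ≈ 2.53%.

With a fixed labor force, u_{t+1} = u_t + s·(1−u_t) − f·u_t = u_t·(1−s−f) + s.
Here 1−s−f = 0.724 and s = 0.011.
u_1 = 0.012000 × 0.724 + 0.011 = 0.019688.
u_2 = 0.019688 × 0.724 + 0.011 = 0.025254.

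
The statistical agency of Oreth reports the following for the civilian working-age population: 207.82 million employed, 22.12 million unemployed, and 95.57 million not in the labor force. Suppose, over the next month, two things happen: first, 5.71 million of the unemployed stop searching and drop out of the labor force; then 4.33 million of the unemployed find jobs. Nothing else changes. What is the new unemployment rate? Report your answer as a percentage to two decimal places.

New unemployment rate ≈ 5.39%.

Initially, labor force = 207.82 + 22.12 = 229.94 million, so u = 22.12/229.94 = 9.62%.
After the first change, unemployed and labor force both fall by 5.71 → E = 207.82, U = 16.41, labor force = 224.23 million.
After the second change, unemployed falls and employed rises by 4.33; labor force unchanged → E = 212.15, U = 12.08, labor force = 224.23 million.
New unemployment rate = 12.08 / 224.23 = 5.39%.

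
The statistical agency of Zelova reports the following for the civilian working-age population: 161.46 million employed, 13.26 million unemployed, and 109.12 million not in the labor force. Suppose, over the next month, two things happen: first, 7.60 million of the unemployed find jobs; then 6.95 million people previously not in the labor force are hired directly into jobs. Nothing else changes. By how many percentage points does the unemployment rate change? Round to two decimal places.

The unemployment rate changes by −4.47 percentage points.

Initially, labor force = 161.46 + 13.26 = 174.72 million, so u = 13.26/174.72 = 7.59%.
After the first change, unemployed falls and employed rises by 7.60; labor force unchanged → E = 169.06, U = 5.66, labor force = 174.72 million.
After the second change, employed and labor force both rise by 6.95; unemployed unchanged → E = 176.01, U = 5.66, labor force = 181.67 million.
New unemployment rate = 5.66 / 181.67 = 3.12%.
Change = 3.12% − 7.59% = −4.47 percentage points.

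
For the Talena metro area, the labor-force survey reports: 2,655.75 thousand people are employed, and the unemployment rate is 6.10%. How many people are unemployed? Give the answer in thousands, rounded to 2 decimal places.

Let U be the number unemployed. The labor force is E + U, and U/(E+U) = 0.0610.
So U = 0.0610 × 2,655.75 / (1 − 0.0610) = 162.0007 / 0.9390 ≈ 172.52 thousand.

About 172.52 thousand are unemployed.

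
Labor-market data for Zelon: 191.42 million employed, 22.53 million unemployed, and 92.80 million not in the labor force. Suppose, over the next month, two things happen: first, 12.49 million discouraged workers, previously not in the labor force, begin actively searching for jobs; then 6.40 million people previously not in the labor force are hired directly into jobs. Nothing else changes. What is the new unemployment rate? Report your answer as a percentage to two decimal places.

Initially, labor force = 191.42 + 22.53 = 213.95 million, so u = 22.53/213.95 = 10.53%.
After the first change, unemployed and labor force both rise by 12.49 → E = 191.42, U = 35.02, labor force = 226.44 million.
After the second change, employed and labor force both rise by 6.40; unemployed unchanged → E = 197.82, U = 35.02, labor force = 232.84 million.
New unemployment rate = 35.02 / 232.84 = 15.04%.

New unemployment rate ≈ 15.04%.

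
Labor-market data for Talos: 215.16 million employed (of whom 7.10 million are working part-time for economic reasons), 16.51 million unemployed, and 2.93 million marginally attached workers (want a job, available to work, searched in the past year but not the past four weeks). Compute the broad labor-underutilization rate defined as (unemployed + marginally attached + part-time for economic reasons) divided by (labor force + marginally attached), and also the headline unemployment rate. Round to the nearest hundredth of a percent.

Broad underutilization rate ≈ 11.31%; headline unemployment rate ≈ 7.13%.

Labor force = 215.16 + 16.51 = 231.67 million.
Numerator = 16.51 + 2.93 + 7.10 = 26.54 million.
Denominator = 231.67 + 2.93 = 234.60 million.
Broad rate = 26.54 / 234.60 = 11.31%.
Headline unemployment rate = 16.51 / 231.67 = 7.13%.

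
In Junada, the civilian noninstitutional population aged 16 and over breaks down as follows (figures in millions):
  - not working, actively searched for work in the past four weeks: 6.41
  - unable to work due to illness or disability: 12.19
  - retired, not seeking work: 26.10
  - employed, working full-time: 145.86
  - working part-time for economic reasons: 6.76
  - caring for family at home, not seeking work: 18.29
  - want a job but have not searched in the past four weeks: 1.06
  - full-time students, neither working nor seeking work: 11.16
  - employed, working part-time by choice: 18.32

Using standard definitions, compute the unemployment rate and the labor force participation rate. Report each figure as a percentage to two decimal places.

Unemployment rate ≈ 3.61%; labor force participation rate ≈ 72.05%.

Employed = 145.86 + 6.76 + 18.32 = 170.94 million (anyone who worked, including part-time for economic reasons, counts as employed).
Unemployed = 6.41 million.
Labor force = 170.94 + 6.41 = 177.35 million.
Not in labor force = 12.19 + 26.10 + 18.29 + 1.06 + 11.16 = 68.80 million (those not working and not actively searching are outside the labor force — including those who want a job but have given up searching).
Civilian working-age population = 177.35 + 68.80 = 246.15 million.
Unemployment rate = 6.41 / 177.35 = 3.61%.
Labor force participation rate = 177.35 / 246.15 = 72.05%.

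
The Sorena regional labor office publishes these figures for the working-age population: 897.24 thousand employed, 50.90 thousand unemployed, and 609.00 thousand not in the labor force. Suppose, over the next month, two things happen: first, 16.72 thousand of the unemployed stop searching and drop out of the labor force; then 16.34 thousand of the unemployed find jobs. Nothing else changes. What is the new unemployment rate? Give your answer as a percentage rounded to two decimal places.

Initially, labor force = 897.24 + 50.90 = 948.14 thousand, so u = 50.90/948.14 = 5.37%.
After the first change, unemployed and labor force both fall by 16.72 → E = 897.24, U = 34.18, labor force = 931.42 thousand.
After the second change, unemployed falls and employed rises by 16.34; labor force unchanged → E = 913.58, U = 17.84, labor force = 931.42 thousand.
New unemployment rate = 17.84 / 931.42 = 1.92%.

New unemployment rate ≈ 1.92%.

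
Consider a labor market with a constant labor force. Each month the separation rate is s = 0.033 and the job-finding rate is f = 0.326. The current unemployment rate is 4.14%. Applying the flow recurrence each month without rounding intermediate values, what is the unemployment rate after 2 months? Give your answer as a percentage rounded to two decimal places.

With a fixed labor force, u_{t+1} = u_t + s·(1−u_t) − f·u_t = u_t·(1−s−f) + s.
Here 1−s−f = 0.641 and s = 0.033.
u_1 = 0.041400 × 0.641 + 0.033 = 0.059537.
u_2 = 0.059537 × 0.641 + 0.033 = 0.071163.

Unemployment rate after two months ≈ 7.12%.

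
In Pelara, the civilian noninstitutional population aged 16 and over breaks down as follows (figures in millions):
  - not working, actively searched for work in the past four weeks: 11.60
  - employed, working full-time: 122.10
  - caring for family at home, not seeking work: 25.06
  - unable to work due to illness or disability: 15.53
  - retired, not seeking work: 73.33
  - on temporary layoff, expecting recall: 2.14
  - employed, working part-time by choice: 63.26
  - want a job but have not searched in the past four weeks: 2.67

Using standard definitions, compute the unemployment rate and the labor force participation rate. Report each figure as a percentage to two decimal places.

Employed = 122.10 + 63.26 = 185.36 million.
Unemployed = 11.60 + 2.14 = 13.74 million (jobless and actively searching, or on temporary layoff).
Labor force = 185.36 + 13.74 = 199.10 million.
Not in labor force = 25.06 + 15.53 + 73.33 + 2.67 = 116.59 million (those not working and not actively searching are outside the labor force — including those who want a job but have given up searching).
Civilian working-age population = 199.10 + 116.59 = 315.69 million.
Unemployment rate = 13.74 / 199.10 = 6.90%.
Labor force participation rate = 199.10 / 315.69 = 63.07%.

Unemployment rate ≈ 6.90%; labor force participation rate ≈ 63.07%.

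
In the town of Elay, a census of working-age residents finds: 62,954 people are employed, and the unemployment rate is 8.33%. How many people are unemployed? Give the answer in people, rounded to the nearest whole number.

Let U be the number unemployed. The labor force is E + U, and U/(E+U) = 0.0833.
So U = 0.0833 × 62,954 / (1 − 0.0833) = 5244.07 / 0.9167 ≈ 5,721.

About 5,721 are unemployed.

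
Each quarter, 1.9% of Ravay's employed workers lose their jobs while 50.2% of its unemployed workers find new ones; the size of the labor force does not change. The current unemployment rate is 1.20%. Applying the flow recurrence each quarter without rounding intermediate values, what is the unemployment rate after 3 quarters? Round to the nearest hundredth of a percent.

Unemployment rate after three quarters ≈ 3.38%.

With a fixed labor force, u_{t+1} = u_t + s·(1−u_t) − f·u_t = u_t·(1−s−f) + s.
Here 1−s−f = 0.479 and s = 0.019.
u_1 = 0.012000 × 0.479 + 0.019 = 0.024748.
u_2 = 0.024748 × 0.479 + 0.019 = 0.030854.
u_3 = 0.030854 × 0.479 + 0.019 = 0.033779.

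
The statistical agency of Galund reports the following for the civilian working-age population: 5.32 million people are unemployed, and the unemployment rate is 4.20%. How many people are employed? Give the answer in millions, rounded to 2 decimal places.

About 121.35 million are employed.

Labor force = U / u = 5.32 / 0.0420 ≈ 126.67 million.
Employed = labor force − unemployed = 126.67 − 5.32 = 121.35 million.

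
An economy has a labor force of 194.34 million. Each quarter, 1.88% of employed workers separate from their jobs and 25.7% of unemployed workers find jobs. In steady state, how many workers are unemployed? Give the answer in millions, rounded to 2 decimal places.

About 13.25 million are unemployed in steady state.

Steady-state unemployment rate u* = s/(s+f) = 1.88/(1.88+25.7) = 0.068165.
Unemployed = u* × labor force = 0.068165 × 194.34 ≈ 13.25 million.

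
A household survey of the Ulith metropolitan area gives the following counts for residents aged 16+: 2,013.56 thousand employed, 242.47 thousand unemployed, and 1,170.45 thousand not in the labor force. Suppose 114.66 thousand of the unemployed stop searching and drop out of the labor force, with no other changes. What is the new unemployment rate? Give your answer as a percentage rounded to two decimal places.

Initially, labor force = 2,013.56 + 242.47 = 2,256.03 thousand, so u = 242.47/2,256.03 = 10.75%.
After the change, unemployed and labor force both fall by 114.66 → E = 2,013.56, U = 127.81, labor force = 2,141.37 thousand.
New unemployment rate = 127.81 / 2,141.37 = 5.97%.

New unemployment rate ≈ 5.97%.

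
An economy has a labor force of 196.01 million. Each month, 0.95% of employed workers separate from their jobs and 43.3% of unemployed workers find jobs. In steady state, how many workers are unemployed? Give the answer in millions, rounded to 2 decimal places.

Steady-state unemployment rate u* = s/(s+f) = 0.95/(0.95+43.3) = 0.021469.
Unemployed = u* × labor force = 0.021469 × 196.01 ≈ 4.21 million.

About 4.21 million are unemployed in steady state.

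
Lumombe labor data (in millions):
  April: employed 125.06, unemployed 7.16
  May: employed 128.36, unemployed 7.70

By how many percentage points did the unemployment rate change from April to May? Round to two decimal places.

The unemployment rate changed by +0.24 percentage points.

April: labor force = 125.06 + 7.16 = 132.22; u = 7.16/132.22 = 5.42%.
May: labor force = 128.36 + 7.70 = 136.06; u = 7.70/136.06 = 5.66%.
Change = 5.66% − 5.42% = +0.24 pp.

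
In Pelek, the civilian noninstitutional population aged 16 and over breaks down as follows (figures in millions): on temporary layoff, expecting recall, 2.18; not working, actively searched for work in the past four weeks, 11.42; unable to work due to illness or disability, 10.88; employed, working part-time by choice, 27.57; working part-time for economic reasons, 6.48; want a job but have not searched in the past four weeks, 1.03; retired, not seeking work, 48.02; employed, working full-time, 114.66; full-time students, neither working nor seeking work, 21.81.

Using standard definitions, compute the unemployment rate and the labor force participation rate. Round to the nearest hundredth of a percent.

Employed = 27.57 + 6.48 + 114.66 = 148.71 million (anyone who worked, including part-time for economic reasons, counts as employed).
Unemployed = 2.18 + 11.42 = 13.60 million (jobless and actively searching, or on temporary layoff).
Labor force = 148.71 + 13.60 = 162.31 million.
Not in labor force = 10.88 + 1.03 + 48.02 + 21.81 = 81.74 million (those not working and not actively searching are outside the labor force — including those who want a job but have given up searching).
Civilian working-age population = 162.31 + 81.74 = 244.05 million.
Unemployment rate = 13.60 / 162.31 = 8.38%.
Labor force participation rate = 162.31 / 244.05 = 66.51%.

Unemployment rate ≈ 8.38%; labor force participation rate ≈ 66.51%.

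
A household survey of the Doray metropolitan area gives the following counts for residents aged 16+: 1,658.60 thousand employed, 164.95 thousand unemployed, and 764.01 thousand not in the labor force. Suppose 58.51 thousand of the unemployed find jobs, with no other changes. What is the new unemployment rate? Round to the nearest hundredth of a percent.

New unemployment rate ≈ 5.84%.

Initially, labor force = 1,658.60 + 164.95 = 1,823.55 thousand, so u = 164.95/1,823.55 = 9.05%.
After the change, unemployed falls and employed rises by 58.51; labor force unchanged → E = 1,717.11, U = 106.44, labor force = 1,823.55 thousand.
New unemployment rate = 106.44 / 1,823.55 = 5.84%.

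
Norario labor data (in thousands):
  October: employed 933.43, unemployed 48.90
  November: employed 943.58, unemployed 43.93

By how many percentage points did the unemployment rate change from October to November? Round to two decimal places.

October: labor force = 933.43 + 48.90 = 982.33; u = 48.90/982.33 = 4.98%.
November: labor force = 943.58 + 43.93 = 987.51; u = 43.93/987.51 = 4.45%.
Change = 4.45% − 4.98% = −0.53 pp.

The unemployment rate changed by −0.53 percentage points.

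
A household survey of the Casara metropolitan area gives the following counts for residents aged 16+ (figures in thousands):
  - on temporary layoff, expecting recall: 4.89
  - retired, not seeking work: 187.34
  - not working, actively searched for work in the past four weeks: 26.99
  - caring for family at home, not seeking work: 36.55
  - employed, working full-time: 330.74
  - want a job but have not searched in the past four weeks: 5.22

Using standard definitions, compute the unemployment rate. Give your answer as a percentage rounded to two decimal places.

Unemployment rate ≈ 8.79%.

Employed = 330.74 thousand.
Unemployed = 4.89 + 26.99 = 31.88 thousand (jobless and actively searching, or on temporary layoff).
Labor force = 330.74 + 31.88 = 362.62 thousand.
Unemployment rate = 31.88 / 362.62 = 8.79%.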